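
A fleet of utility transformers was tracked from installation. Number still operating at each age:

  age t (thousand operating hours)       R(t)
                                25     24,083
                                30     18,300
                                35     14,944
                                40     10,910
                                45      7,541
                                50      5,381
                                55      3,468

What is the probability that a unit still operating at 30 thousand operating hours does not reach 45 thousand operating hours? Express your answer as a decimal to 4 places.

P(fail before 45 | operational at 30) = 1 − R(45)/R(30) = 1 − 7,541/18,300 = (10,759)/18,300 = 0.587923.

0.5879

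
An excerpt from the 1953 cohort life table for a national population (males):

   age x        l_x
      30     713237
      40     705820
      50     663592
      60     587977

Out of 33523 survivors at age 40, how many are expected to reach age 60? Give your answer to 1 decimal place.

27926.0

The relevant probability is 587977/705820 = 0.833041.
Expected number = 33523 × 0.833041 = 27926.0.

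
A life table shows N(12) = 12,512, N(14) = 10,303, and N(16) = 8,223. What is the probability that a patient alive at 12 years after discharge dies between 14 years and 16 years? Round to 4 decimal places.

0.1662

This is the probability of reaching 14 but not 16, conditional on being alive at 12: (N(14) − N(16)) / N(12).
= (10,303 − 8,223) / 12,512 = 2,080 / 12,512 = 0.166240.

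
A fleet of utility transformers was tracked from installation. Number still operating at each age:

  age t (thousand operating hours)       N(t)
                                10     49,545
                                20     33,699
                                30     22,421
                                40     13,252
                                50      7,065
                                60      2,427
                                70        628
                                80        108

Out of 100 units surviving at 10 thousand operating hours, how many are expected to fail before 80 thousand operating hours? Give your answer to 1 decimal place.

The relevant probability is 1 − 108/49,545 = 0.997820.
Expected number = 100 × 0.997820 = 99.8.

99.8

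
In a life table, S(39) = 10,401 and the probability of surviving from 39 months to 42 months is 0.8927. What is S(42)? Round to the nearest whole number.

S(42) = S(39) × p = 10,401 × 0.8927 = 9285.

9285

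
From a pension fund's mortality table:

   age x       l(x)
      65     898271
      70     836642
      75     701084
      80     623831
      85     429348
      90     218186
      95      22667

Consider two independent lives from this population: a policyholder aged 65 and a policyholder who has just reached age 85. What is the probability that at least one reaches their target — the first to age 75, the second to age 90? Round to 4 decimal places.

p₁ = l(75)/l(65) = 701084/898271 = 0.780482; p₂ = l(90)/l(85) = 218186/429348 = 0.508180.
P(at least one) = 1 − (1−p₁)(1−p₂) = 1 − 0.219518 × 0.491820 = 0.892037.

0.8920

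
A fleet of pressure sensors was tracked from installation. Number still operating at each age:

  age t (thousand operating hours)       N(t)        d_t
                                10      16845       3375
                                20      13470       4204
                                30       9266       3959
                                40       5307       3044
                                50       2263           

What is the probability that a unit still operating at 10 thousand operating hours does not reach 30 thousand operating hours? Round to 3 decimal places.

P(fail before 30 | operational at 10) = 1 − N(30)/N(10) = 1 − 9266/16845 = (7579)/16845 = 0.449926.

0.450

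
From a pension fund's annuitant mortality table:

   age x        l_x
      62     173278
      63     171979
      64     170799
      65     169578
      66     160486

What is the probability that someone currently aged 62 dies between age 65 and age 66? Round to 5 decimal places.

We want 3|1q62 = (l_65 − l_66)/l_62.
This is the probability of reaching 65 but not 66, conditional on being alive at 62: (l_65 − l_66) / l_62.
= (169578 − 160486) / 173278 = 9092 / 173278 = 0.052471.

0.05247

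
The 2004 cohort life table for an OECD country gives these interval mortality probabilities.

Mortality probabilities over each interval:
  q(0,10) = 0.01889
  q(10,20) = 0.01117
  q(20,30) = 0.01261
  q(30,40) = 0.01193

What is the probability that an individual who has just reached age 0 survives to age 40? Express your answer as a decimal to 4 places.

Survival from 0 to 40 is the product of surviving each interval: (1 − 0.01889) × (1 − 0.01117) × (1 − 0.01261) × (1 − 0.01193).
= 0.98111 × 0.98883 × 0.98739 × 0.98807 = 0.946489.

0.9465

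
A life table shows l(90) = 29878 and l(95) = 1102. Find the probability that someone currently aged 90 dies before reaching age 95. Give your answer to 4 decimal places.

P(die before 95 | alive at 90) = 1 − l(95)/l(90) = 1 − 1102/29878 = (28776)/29878 = 0.963117.

0.9631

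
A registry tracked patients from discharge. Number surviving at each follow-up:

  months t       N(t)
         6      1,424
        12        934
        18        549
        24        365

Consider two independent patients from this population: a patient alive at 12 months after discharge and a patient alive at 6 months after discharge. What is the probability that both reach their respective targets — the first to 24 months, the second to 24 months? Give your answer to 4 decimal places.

p₁ = N(24)/N(12) = 365/934 = 0.390792; p₂ = N(24)/N(6) = 365/1,424 = 0.256320.
P(both) = p₁ × p₂ = 0.390792 × 0.256320 = 0.100168.

0.1002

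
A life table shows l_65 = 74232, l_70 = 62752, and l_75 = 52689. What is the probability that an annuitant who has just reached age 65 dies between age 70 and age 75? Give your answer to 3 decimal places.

0.136

We want 5|5q65 = (l_70 − l_75)/l_65.
This is the probability of reaching 70 but not 75, conditional on being alive at 65: (l_70 − l_75) / l_65.
= (62752 − 52689) / 74232 = 10063 / 74232 = 0.135561.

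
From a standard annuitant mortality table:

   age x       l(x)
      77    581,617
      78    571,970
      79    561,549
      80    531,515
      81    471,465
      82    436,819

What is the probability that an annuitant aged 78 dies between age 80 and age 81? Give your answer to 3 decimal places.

0.105

This is the probability of reaching 80 but not 81, conditional on being alive at 78: (l(80) − l(81)) / l(78).
= (531,515 − 471,465) / 571,970 = 60,050 / 571,970 = 0.104988.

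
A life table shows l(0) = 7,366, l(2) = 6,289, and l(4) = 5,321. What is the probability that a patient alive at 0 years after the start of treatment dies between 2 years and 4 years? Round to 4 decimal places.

0.1314

This is the probability of reaching 2 but not 4, conditional on being alive at 0: (l(2) − l(4)) / l(0).
= (6,289 − 5,321) / 7,366 = 968 / 7,366 = 0.131415.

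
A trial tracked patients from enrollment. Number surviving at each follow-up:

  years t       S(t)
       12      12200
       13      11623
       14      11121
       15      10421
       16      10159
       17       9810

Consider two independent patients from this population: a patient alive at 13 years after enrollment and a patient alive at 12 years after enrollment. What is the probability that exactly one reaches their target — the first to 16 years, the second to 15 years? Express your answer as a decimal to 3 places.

p₁ = S(16)/S(13) = 10159/11623 = 0.874043; p₂ = S(15)/S(12) = 10421/12200 = 0.854180.
P(exactly one) = p₁(1−p₂) + (1−p₁)p₂ = 0.127453 + 0.107590 = 0.235043.

0.235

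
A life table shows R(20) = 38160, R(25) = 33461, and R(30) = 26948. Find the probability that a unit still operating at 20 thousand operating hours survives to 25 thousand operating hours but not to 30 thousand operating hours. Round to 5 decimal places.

0.17068

This is the probability of reaching 25 but not 30, conditional on being operational at 20: (R(25) − R(30)) / R(20).
= (33461 − 26948) / 38160 = 6513 / 38160 = 0.170676.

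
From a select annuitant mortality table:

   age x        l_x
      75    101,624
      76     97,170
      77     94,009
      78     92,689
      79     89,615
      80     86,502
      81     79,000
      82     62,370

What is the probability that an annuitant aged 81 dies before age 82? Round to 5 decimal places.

0.21051

P(die before 82 | alive at 81) = 1 − l_82/l_81 = 1 − 62,370/79,000 = (16,630)/79,000 = 0.210506.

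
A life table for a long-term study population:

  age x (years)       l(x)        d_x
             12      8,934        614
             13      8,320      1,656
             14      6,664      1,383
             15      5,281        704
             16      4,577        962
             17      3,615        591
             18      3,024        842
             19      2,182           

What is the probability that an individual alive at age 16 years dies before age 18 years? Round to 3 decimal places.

0.339

P(die before 18 | alive at 16) = 1 − l(18)/l(16) = 1 − 3,024/4,577 = (1,553)/4,577 = 0.339305.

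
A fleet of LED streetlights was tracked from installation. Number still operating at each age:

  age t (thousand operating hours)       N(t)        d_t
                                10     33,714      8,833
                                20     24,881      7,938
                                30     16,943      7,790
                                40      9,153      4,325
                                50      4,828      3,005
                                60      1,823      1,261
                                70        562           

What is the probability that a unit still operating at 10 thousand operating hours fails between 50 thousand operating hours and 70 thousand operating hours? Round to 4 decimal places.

This is the probability of reaching 50 but not 70, conditional on being operational at 10: (N(50) − N(70)) / N(10).
= (4,828 − 562) / 33,714 = 4,266 / 33,714 = 0.126535.

0.1265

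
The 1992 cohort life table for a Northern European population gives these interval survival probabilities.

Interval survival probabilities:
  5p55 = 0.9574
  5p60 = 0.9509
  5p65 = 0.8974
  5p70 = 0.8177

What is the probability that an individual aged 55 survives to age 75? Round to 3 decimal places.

Survival from 55 to 75 is the product of surviving each interval: 0.9574 × 0.9509 × 0.8974 × 0.8177.
= 0.668049.

0.668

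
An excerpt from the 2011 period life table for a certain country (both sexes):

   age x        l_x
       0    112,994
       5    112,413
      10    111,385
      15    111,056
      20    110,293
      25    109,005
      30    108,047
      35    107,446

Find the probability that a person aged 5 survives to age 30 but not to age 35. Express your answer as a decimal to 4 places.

0.0053

We want 25|5q5 = (l_30 − l_35)/l_5.
This is the probability of reaching 30 but not 35, conditional on being alive at 5: (l_30 − l_35) / l_5.
= (108,047 − 107,446) / 112,413 = 601 / 112,413 = 0.005346.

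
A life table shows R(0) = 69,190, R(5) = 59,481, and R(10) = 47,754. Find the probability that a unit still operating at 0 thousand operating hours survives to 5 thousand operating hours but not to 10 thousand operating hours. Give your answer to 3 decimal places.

0.169

This is the probability of reaching 5 but not 10, conditional on being operational at 0: (R(5) − R(10)) / R(0).
= (59,481 − 47,754) / 69,190 = 11,727 / 69,190 = 0.169490.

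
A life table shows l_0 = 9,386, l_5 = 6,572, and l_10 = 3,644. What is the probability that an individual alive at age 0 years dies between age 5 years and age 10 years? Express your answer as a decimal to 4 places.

0.3120

This is the probability of reaching 5 but not 10, conditional on being alive at 0: (l_5 − l_10) / l_0.
= (6,572 − 3,644) / 9,386 = 2,928 / 9,386 = 0.311954.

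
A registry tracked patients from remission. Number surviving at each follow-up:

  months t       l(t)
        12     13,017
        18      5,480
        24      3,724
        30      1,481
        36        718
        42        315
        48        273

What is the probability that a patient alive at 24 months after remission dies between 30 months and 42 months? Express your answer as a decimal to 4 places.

0.3131

This is the probability of reaching 30 but not 42, conditional on being alive at 24: (l(30) − l(42)) / l(24).
= (1,481 − 315) / 3,724 = 1,166 / 3,724 = 0.313104.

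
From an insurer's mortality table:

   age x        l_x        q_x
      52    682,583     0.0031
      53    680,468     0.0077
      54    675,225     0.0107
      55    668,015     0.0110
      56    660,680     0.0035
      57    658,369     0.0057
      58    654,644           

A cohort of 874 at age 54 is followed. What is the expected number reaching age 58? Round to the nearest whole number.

847

The relevant probability is 654,644/675,225 = 0.969520.
Expected number = 874 × 0.969520 = 847.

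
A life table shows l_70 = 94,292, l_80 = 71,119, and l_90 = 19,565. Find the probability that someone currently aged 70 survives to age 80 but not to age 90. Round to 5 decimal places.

We want 10|10q70 = (l_80 − l_90)/l_70.
This is the probability of reaching 80 but not 90, conditional on being alive at 70: (l_80 − l_90) / l_70.
= (71,119 − 19,565) / 94,292 = 51,554 / 94,292 = 0.546748.

0.54675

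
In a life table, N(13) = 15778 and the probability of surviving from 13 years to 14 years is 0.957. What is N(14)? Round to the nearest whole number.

N(14) = N(13) × p = 15778 × 0.957 = 15100.

15100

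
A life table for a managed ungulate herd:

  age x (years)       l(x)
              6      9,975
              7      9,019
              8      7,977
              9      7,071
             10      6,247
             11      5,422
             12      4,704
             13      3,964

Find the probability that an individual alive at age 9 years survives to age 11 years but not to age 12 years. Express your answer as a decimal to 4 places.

This is the probability of reaching 11 but not 12, conditional on being alive at 9: (l(11) − l(12)) / l(9).
= (5,422 − 4,704) / 7,071 = 718 / 7,071 = 0.101542.

0.1015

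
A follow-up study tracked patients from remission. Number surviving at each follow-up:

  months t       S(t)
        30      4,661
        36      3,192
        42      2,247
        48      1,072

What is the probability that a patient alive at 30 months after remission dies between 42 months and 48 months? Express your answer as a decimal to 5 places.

0.25209

This is the probability of reaching 42 but not 48, conditional on being alive at 30: (S(42) − S(48)) / S(30).
= (2,247 − 1,072) / 4,661 = 1,175 / 4,661 = 0.252092.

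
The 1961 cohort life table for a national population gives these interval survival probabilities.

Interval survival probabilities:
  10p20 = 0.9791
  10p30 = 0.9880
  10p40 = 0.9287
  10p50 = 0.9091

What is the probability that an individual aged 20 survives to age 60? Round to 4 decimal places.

40p20 = 0.9791 × 0.9880 × 0.9287 × 0.9091.
= 0.816716.

0.8167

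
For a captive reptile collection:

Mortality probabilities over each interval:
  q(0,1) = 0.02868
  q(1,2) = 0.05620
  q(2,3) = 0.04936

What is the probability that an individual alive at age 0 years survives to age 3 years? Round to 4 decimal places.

0.8715

The overall survival probability is (1 − 0.02868) × (1 − 0.05620) × (1 − 0.04936).
= 0.97132 × 0.94380 × 0.95064 = 0.871482.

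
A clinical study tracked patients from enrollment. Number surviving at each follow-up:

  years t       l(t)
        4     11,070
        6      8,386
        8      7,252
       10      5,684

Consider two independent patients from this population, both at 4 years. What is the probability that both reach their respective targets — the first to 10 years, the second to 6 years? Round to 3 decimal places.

p₁ = l(10)/l(4) = 5,684/11,070 = 0.513460; p₂ = l(6)/l(4) = 8,386/11,070 = 0.757543.
P(both) = p₁ × p₂ = 0.513460 × 0.757543 = 0.388968.

0.389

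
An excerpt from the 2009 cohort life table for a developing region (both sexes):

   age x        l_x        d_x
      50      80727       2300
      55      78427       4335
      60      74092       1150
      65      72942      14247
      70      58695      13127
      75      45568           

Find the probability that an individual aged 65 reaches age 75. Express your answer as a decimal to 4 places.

0.6247

The conditional survival probability is l_75/l_65 = 45568/72942 = 0.624716.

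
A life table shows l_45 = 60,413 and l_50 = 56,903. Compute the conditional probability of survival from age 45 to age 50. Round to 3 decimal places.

0.942

The conditional survival probability is l_50/l_45 = 56,903/60,413 = 0.941900.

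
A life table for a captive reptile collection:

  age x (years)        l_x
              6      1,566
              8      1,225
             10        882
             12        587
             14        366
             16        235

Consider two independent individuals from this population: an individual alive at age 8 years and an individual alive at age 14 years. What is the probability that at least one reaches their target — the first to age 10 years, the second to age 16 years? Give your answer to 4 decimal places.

p₁ = l_10/l_8 = 882/1,225 = 0.720000; p₂ = l_16/l_14 = 235/366 = 0.642077.
P(at least one) = 1 − (1−p₁)(1−p₂) = 1 − 0.280000 × 0.357923 = 0.899782.

0.8998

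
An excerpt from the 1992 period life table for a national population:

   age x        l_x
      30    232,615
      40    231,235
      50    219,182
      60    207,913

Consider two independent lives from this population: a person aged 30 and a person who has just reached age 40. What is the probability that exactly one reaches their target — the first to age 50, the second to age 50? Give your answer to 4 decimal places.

p₁ = l_50/l_30 = 219,182/232,615 = 0.942252; p₂ = l_50/l_40 = 219,182/231,235 = 0.947876.
P(exactly one) = p₁(1−p₂) + (1−p₁)p₂ = 0.049114 + 0.054738 = 0.103852.

0.1039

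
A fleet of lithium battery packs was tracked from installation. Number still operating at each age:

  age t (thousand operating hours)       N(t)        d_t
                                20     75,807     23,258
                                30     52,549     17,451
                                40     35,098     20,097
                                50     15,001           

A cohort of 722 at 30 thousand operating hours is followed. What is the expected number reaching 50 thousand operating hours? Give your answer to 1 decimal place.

The relevant probability is 15,001/52,549 = 0.285467.
Expected number = 722 × 0.285467 = 206.1.

206.1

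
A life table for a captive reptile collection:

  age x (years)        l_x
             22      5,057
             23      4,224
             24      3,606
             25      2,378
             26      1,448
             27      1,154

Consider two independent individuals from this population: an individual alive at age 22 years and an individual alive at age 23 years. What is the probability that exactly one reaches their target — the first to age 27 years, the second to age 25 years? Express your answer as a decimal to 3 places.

p₁ = l_27/l_22 = 1,154/5,057 = 0.228199; p₂ = l_25/l_23 = 2,378/4,224 = 0.562973.
P(exactly one) = p₁(1−p₂) + (1−p₁)p₂ = 0.099729 + 0.434503 = 0.534232.

0.534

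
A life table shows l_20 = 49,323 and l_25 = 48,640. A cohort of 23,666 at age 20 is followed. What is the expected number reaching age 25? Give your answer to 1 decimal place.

The relevant probability is 48,640/49,323 = 0.986153.
Expected number = 23,666 × 0.986153 = 23338.3.

23338.3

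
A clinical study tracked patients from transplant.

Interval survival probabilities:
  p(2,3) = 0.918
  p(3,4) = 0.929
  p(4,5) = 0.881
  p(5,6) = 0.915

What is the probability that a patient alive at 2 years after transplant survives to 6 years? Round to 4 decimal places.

0.6875

Survival from 2 to 6 is the product of surviving each interval: 0.918 × 0.929 × 0.881 × 0.915.
= 0.687473.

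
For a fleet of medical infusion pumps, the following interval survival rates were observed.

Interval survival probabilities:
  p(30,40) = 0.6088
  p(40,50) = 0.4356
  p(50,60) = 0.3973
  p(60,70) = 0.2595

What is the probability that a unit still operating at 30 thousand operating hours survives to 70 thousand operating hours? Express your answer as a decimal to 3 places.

Chaining the interval survival probabilities: 0.6088 × 0.4356 × 0.3973 × 0.2595.
= 0.027341.

0.027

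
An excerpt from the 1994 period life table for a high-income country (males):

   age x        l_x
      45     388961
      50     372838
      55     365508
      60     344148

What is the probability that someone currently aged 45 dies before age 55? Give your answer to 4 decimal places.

0.0603

P(die before 55 | alive at 45) = 1 − l_55/l_45 = 1 − 365508/388961 = (23453)/388961 = 0.060297.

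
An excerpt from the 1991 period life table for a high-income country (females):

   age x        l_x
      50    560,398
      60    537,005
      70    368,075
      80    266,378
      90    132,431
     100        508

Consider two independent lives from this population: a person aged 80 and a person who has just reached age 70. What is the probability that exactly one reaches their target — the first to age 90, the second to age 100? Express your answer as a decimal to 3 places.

0.497

p₁ = l_90/l_80 = 132,431/266,378 = 0.497154; p₂ = l_100/l_70 = 508/368,075 = 0.001380.
P(exactly one) = p₁(1−p₂) + (1−p₁)p₂ = 0.496468 + 0.000694 = 0.497162.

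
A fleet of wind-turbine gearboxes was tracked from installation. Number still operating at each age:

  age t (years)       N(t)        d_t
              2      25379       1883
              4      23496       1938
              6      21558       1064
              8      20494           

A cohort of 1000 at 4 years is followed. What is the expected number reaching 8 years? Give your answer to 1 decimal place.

The relevant probability is 20494/23496 = 0.872234.
Expected number = 1000 × 0.872234 = 872.2.

872.2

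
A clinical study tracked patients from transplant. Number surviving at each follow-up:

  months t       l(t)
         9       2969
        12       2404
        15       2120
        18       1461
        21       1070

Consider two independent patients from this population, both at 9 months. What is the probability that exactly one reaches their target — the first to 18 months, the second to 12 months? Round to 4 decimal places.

0.5049

p₁ = l(18)/l(9) = 1461/2969 = 0.492085; p₂ = l(12)/l(9) = 2404/2969 = 0.809700.
P(exactly one) = p₁(1−p₂) + (1−p₁)p₂ = 0.093644 + 0.411259 = 0.504903.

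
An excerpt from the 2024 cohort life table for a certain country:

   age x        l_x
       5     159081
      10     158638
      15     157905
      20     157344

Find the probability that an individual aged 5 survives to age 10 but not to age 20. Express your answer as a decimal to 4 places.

0.0081

This is the probability of reaching 10 but not 20, conditional on being alive at 5: (l_10 − l_20) / l_5.
= (158638 − 157344) / 159081 = 1294 / 159081 = 0.008134.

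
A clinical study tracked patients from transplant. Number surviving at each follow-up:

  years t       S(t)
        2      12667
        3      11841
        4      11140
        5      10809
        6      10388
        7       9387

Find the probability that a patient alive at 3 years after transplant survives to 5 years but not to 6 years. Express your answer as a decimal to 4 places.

This is the probability of reaching 5 but not 6, conditional on being alive at 3: (S(5) − S(6)) / S(3).
= (10809 − 10388) / 11841 = 421 / 11841 = 0.035554.

0.0356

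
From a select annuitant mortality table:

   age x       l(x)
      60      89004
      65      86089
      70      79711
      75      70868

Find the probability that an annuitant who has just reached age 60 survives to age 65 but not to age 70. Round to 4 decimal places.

0.0717

This is the probability of reaching 65 but not 70, conditional on being alive at 60: (l(65) − l(70)) / l(60).
= (86089 − 79711) / 89004 = 6378 / 89004 = 0.071660.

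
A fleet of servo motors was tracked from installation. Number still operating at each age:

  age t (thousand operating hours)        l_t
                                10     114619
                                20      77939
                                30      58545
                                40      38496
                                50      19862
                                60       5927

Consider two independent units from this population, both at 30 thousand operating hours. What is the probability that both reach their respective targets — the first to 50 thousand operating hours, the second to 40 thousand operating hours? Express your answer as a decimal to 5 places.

0.22308

p₁ = l_50/l_30 = 19862/58545 = 0.339260; p₂ = l_40/l_30 = 38496/58545 = 0.657545.
P(both) = p₁ × p₂ = 0.339260 × 0.657545 = 0.223079.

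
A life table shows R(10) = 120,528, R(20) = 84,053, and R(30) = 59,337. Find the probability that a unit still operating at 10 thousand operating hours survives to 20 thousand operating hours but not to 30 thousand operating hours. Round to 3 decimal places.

0.205

This is the probability of reaching 20 but not 30, conditional on being operational at 10: (R(20) − R(30)) / R(10).
= (84,053 − 59,337) / 120,528 = 24,716 / 120,528 = 0.205064.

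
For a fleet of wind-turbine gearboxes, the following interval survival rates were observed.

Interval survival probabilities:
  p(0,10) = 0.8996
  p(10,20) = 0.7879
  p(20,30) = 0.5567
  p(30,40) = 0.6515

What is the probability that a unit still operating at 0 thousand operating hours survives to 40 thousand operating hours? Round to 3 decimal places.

0.257

The overall survival probability is 0.8996 × 0.7879 × 0.5567 × 0.6515.
= 0.257073.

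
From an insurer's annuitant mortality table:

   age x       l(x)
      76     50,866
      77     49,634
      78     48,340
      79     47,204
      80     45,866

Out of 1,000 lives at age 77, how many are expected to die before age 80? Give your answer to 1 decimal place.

75.9

The relevant probability is 1 − 45,866/49,634 = 0.075916.
Expected number = 1,000 × 0.075916 = 75.9.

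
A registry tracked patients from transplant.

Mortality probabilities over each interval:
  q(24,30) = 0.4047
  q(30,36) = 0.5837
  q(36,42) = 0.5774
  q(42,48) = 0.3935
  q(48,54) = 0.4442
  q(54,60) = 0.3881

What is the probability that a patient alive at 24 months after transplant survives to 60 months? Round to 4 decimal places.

0.0216

The overall survival probability is (1 − 0.4047) × (1 − 0.5837) × (1 − 0.5774) × (1 − 0.3935) × (1 − 0.4442) × (1 − 0.3881).
= 0.5953 × 0.4163 × 0.4226 × 0.6065 × 0.5558 × 0.6119 = 0.021602.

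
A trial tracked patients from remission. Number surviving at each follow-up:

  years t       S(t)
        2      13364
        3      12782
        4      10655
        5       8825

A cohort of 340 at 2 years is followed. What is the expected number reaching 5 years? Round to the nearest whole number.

The relevant probability is 8825/13364 = 0.660356.
Expected number = 340 × 0.660356 = 225.

225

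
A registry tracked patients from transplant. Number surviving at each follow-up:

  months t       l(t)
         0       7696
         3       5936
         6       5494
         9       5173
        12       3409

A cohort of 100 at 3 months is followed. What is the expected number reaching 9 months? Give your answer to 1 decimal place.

87.1

The relevant probability is 5173/5936 = 0.871462.
Expected number = 100 × 0.871462 = 87.1.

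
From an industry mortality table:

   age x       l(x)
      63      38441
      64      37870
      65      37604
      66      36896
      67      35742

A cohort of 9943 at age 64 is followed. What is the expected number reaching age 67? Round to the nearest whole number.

9384

The relevant probability is 35742/37870 = 0.943808.
Expected number = 9943 × 0.943808 = 9384.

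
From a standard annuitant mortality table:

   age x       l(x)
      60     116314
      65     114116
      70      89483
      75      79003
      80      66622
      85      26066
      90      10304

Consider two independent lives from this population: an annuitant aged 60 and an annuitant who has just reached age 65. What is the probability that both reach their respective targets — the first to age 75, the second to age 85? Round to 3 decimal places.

p₁ = l(75)/l(60) = 79003/116314 = 0.679222; p₂ = l(85)/l(65) = 26066/114116 = 0.228417.
P(both) = p₁ × p₂ = 0.679222 × 0.228417 = 0.155146.

0.155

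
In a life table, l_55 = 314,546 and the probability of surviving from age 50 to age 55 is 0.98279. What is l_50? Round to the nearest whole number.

l_50 = l_55 / p = 314,546 / 0.98279 = 320054.

320054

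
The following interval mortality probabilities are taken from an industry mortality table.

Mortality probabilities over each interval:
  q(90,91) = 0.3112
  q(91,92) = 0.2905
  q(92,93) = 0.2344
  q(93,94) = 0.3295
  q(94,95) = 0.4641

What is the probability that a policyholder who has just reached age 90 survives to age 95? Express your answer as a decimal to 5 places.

The overall survival probability is (1 − 0.3112) × (1 − 0.2905) × (1 − 0.2344) × (1 − 0.3295) × (1 − 0.4641).
= 0.6888 × 0.7095 × 0.7656 × 0.6705 × 0.5359 = 0.134440.

0.13444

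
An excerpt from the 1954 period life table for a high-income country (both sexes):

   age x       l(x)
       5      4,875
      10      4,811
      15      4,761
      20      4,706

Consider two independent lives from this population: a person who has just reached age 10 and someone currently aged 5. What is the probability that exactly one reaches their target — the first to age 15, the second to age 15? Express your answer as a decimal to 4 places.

p₁ = l(15)/l(10) = 4,761/4,811 = 0.989607; p₂ = l(15)/l(5) = 4,761/4,875 = 0.976615.
P(exactly one) = p₁(1−p₂) + (1−p₁)p₂ = 0.023142 + 0.010150 = 0.033292.

0.0333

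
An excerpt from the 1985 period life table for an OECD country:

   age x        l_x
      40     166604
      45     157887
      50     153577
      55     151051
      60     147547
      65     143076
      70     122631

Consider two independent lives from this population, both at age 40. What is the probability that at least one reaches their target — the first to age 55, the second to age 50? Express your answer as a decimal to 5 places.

p₁ = l_55/l_40 = 151051/166604 = 0.906647; p₂ = l_50/l_40 = 153577/166604 = 0.921809.
P(at least one) = 1 − (1−p₁)(1−p₂) = 1 − 0.093353 × 0.078191 = 0.992701.

0.99270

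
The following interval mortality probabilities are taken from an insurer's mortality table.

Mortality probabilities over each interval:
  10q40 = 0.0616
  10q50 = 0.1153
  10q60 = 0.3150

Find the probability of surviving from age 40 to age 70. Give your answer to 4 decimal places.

0.5687

The overall survival probability is (1 − 0.0616) × (1 − 0.1153) × (1 − 0.3150).
= 0.9384 × 0.8847 × 0.6850 = 0.568689.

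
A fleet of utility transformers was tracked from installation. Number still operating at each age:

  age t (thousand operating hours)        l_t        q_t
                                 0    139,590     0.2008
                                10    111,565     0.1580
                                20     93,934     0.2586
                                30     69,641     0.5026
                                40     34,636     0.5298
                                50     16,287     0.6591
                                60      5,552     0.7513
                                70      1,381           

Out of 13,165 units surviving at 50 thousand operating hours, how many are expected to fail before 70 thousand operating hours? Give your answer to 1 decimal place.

The relevant probability is 1 − 1,381/16,287 = 0.915208.
Expected number = 13,165 × 0.915208 = 12048.7.

12048.7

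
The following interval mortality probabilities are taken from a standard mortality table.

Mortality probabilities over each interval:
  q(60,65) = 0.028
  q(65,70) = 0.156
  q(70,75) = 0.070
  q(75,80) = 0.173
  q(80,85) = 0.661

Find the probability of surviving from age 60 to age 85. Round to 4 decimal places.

0.2139

The overall survival probability is (1 − 0.028) × (1 − 0.156) × (1 − 0.070) × (1 − 0.173) × (1 − 0.661).
= 0.972 × 0.844 × 0.930 × 0.827 × 0.339 = 0.213893.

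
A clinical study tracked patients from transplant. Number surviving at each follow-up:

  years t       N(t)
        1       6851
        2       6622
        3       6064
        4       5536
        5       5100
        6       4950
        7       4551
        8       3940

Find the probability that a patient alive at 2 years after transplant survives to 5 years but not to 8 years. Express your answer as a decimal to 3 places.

This is the probability of reaching 5 but not 8, conditional on being alive at 2: (N(5) − N(8)) / N(2).
= (5100 − 3940) / 6622 = 1160 / 6622 = 0.175174.

0.175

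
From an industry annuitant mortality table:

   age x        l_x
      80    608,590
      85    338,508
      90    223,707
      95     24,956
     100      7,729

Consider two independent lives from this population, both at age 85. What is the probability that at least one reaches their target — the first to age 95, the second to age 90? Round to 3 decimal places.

0.686

p₁ = l_95/l_85 = 24,956/338,508 = 0.073724; p₂ = l_90/l_85 = 223,707/338,508 = 0.660862.
P(at least one) = 1 − (1−p₁)(1−p₂) = 1 − 0.926276 × 0.339138 = 0.685865.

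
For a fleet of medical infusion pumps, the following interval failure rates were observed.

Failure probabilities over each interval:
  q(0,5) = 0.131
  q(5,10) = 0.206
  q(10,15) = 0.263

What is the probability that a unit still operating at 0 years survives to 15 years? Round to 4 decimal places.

0.5085

Chaining the interval survival probabilities: (1 − 0.131) × (1 − 0.206) × (1 − 0.263).
= 0.869 × 0.794 × 0.737 = 0.508520.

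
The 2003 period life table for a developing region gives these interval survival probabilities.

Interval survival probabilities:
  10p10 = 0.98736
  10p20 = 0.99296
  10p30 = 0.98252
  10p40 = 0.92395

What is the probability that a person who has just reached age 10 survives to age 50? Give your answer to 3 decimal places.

0.890

Survival from 10 to 50 is the product of surviving each interval: 0.98736 × 0.99296 × 0.98252 × 0.92395.
= 0.890015.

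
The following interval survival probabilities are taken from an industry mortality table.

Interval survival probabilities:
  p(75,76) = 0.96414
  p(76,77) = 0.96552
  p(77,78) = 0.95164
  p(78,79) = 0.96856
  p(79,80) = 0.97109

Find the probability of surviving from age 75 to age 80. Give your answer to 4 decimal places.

0.8332

The overall survival probability is 0.96414 × 0.96552 × 0.95164 × 0.96856 × 0.97109.
= 0.833221.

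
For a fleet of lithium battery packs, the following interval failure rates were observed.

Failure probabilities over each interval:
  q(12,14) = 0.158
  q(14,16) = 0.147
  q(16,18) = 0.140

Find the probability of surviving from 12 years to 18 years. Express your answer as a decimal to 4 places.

P(survive 12→18) = (1 − 0.158) × (1 − 0.147) × (1 − 0.140).
= 0.842 × 0.853 × 0.860 = 0.617674.

0.6177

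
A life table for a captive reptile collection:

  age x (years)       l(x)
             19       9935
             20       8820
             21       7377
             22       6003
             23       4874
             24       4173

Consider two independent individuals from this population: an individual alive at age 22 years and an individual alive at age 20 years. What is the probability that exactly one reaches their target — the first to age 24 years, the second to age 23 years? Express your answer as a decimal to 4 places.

p₁ = l(24)/l(22) = 4173/6003 = 0.695152; p₂ = l(23)/l(20) = 4874/8820 = 0.552608.
P(exactly one) = p₁(1−p₂) + (1−p₁)p₂ = 0.311005 + 0.168461 = 0.479467.

0.4795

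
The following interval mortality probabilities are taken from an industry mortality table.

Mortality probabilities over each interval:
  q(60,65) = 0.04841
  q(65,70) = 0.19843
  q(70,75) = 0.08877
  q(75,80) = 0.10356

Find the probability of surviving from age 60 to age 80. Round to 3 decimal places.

0.623

Chaining the interval survival probabilities: (1 − 0.04841) × (1 − 0.19843) × (1 − 0.08877) × (1 − 0.10356).
= 0.95159 × 0.80157 × 0.91123 × 0.89644 = 0.623075.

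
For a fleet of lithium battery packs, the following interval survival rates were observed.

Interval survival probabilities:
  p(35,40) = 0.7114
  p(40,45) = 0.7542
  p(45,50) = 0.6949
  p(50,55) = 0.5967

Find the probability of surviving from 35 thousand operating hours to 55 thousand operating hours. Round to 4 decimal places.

0.2225

The overall survival probability is 0.7114 × 0.7542 × 0.6949 × 0.5967.
= 0.222474.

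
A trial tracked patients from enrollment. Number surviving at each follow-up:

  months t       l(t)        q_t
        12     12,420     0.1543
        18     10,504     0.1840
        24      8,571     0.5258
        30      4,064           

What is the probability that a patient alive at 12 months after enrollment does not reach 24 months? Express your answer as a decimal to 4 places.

0.3099

P(die before 24 | alive at 12) = 1 − l(24)/l(12) = 1 − 8,571/12,420 = (3,849)/12,420 = 0.309903.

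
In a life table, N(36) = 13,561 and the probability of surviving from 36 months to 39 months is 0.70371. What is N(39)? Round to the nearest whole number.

9543

N(39) = N(36) × p = 13,561 × 0.70371 = 9543.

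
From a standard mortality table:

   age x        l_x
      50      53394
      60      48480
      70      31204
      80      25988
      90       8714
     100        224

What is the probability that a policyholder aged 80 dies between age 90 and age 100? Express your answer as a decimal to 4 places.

0.3267

This is the probability of reaching 90 but not 100, conditional on being alive at 80: (l_90 − l_100) / l_80.
= (8714 − 224) / 25988 = 8490 / 25988 = 0.326689.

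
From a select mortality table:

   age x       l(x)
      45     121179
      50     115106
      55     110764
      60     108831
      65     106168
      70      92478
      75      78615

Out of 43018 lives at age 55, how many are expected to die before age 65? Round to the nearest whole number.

1785

The relevant probability is 1 − 106168/110764 = 0.041494.
Expected number = 43018 × 0.041494 = 1785.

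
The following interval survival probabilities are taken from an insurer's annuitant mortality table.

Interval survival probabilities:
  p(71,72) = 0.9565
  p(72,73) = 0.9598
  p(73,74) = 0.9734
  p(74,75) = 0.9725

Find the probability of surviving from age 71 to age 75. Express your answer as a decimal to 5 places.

Chaining the interval survival probabilities: 0.9565 × 0.9598 × 0.9734 × 0.9725.
= 0.869054.

0.86905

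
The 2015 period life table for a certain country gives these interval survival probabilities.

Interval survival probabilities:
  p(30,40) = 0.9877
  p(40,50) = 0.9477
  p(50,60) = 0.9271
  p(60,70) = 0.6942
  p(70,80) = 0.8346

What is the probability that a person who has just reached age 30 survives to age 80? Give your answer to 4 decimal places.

0.5028

Chaining the interval survival probabilities: 0.9877 × 0.9477 × 0.9271 × 0.6942 × 0.8346.
= 0.502789.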